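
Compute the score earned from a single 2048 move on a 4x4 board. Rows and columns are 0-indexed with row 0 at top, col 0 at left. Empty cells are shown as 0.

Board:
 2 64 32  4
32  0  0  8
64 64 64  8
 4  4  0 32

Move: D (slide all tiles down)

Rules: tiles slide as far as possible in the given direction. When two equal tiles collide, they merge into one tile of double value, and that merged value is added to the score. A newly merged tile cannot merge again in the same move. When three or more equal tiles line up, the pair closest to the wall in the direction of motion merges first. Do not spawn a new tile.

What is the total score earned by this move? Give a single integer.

Slide down:
col 0: [2, 32, 64, 4] -> [2, 32, 64, 4]  score +0 (running 0)
col 1: [64, 0, 64, 4] -> [0, 0, 128, 4]  score +128 (running 128)
col 2: [32, 0, 64, 0] -> [0, 0, 32, 64]  score +0 (running 128)
col 3: [4, 8, 8, 32] -> [0, 4, 16, 32]  score +16 (running 144)
Board after move:
  2   0   0   0
 32   0   0   4
 64 128  32  16
  4   4  64  32

Answer: 144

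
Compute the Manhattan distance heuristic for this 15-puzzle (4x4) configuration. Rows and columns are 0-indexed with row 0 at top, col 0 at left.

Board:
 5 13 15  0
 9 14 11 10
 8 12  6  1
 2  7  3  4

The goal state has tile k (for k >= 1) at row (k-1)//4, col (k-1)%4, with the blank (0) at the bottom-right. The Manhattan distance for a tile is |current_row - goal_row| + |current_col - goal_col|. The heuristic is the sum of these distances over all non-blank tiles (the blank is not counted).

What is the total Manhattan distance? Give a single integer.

Answer: 41

Derivation:
Tile 5: at (0,0), goal (1,0), distance |0-1|+|0-0| = 1
Tile 13: at (0,1), goal (3,0), distance |0-3|+|1-0| = 4
Tile 15: at (0,2), goal (3,2), distance |0-3|+|2-2| = 3
Tile 9: at (1,0), goal (2,0), distance |1-2|+|0-0| = 1
Tile 14: at (1,1), goal (3,1), distance |1-3|+|1-1| = 2
Tile 11: at (1,2), goal (2,2), distance |1-2|+|2-2| = 1
Tile 10: at (1,3), goal (2,1), distance |1-2|+|3-1| = 3
Tile 8: at (2,0), goal (1,3), distance |2-1|+|0-3| = 4
Tile 12: at (2,1), goal (2,3), distance |2-2|+|1-3| = 2
Tile 6: at (2,2), goal (1,1), distance |2-1|+|2-1| = 2
Tile 1: at (2,3), goal (0,0), distance |2-0|+|3-0| = 5
Tile 2: at (3,0), goal (0,1), distance |3-0|+|0-1| = 4
Tile 7: at (3,1), goal (1,2), distance |3-1|+|1-2| = 3
Tile 3: at (3,2), goal (0,2), distance |3-0|+|2-2| = 3
Tile 4: at (3,3), goal (0,3), distance |3-0|+|3-3| = 3
Sum: 1 + 4 + 3 + 1 + 2 + 1 + 3 + 4 + 2 + 2 + 5 + 4 + 3 + 3 + 3 = 41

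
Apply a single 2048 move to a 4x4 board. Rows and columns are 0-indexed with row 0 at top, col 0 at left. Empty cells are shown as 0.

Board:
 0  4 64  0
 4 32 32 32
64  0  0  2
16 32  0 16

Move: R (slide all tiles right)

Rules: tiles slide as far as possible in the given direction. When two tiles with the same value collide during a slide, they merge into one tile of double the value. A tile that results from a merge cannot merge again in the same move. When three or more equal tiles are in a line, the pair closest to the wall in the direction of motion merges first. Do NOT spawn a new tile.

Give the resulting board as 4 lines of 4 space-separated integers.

Slide right:
row 0: [0, 4, 64, 0] -> [0, 0, 4, 64]
row 1: [4, 32, 32, 32] -> [0, 4, 32, 64]
row 2: [64, 0, 0, 2] -> [0, 0, 64, 2]
row 3: [16, 32, 0, 16] -> [0, 16, 32, 16]

Answer:  0  0  4 64
 0  4 32 64
 0  0 64  2
 0 16 32 16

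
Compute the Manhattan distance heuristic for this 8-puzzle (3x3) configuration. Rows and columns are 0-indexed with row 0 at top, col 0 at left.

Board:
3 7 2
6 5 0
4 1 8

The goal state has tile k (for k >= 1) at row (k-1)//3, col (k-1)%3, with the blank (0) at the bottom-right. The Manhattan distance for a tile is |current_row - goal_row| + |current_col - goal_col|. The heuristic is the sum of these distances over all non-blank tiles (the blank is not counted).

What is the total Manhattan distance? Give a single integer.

Tile 3: (0,0)->(0,2) = 2
Tile 7: (0,1)->(2,0) = 3
Tile 2: (0,2)->(0,1) = 1
Tile 6: (1,0)->(1,2) = 2
Tile 5: (1,1)->(1,1) = 0
Tile 4: (2,0)->(1,0) = 1
Tile 1: (2,1)->(0,0) = 3
Tile 8: (2,2)->(2,1) = 1
Sum: 2 + 3 + 1 + 2 + 0 + 1 + 3 + 1 = 13

Answer: 13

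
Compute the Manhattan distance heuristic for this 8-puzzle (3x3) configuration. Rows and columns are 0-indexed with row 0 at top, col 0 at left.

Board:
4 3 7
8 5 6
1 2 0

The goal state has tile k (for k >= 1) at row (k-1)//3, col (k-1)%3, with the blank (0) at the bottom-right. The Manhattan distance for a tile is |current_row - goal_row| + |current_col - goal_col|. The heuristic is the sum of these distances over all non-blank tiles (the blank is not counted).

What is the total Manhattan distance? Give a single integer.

Answer: 12

Derivation:
Tile 4: at (0,0), goal (1,0), distance |0-1|+|0-0| = 1
Tile 3: at (0,1), goal (0,2), distance |0-0|+|1-2| = 1
Tile 7: at (0,2), goal (2,0), distance |0-2|+|2-0| = 4
Tile 8: at (1,0), goal (2,1), distance |1-2|+|0-1| = 2
Tile 5: at (1,1), goal (1,1), distance |1-1|+|1-1| = 0
Tile 6: at (1,2), goal (1,2), distance |1-1|+|2-2| = 0
Tile 1: at (2,0), goal (0,0), distance |2-0|+|0-0| = 2
Tile 2: at (2,1), goal (0,1), distance |2-0|+|1-1| = 2
Sum: 1 + 1 + 4 + 2 + 0 + 0 + 2 + 2 = 12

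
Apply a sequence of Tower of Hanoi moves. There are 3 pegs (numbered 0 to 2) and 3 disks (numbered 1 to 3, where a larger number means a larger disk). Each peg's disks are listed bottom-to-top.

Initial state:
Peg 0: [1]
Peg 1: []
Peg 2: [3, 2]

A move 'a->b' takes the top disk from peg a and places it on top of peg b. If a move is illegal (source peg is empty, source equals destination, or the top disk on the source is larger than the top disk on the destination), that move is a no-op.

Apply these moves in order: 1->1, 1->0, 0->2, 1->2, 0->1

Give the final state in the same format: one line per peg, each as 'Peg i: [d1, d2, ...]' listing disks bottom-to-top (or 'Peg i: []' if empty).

After move 1 (1->1):
Peg 0: [1]
Peg 1: []
Peg 2: [3, 2]

After move 2 (1->0):
Peg 0: [1]
Peg 1: []
Peg 2: [3, 2]

After move 3 (0->2):
Peg 0: []
Peg 1: []
Peg 2: [3, 2, 1]

After move 4 (1->2):
Peg 0: []
Peg 1: []
Peg 2: [3, 2, 1]

After move 5 (0->1):
Peg 0: []
Peg 1: []
Peg 2: [3, 2, 1]

Answer: Peg 0: []
Peg 1: []
Peg 2: [3, 2, 1]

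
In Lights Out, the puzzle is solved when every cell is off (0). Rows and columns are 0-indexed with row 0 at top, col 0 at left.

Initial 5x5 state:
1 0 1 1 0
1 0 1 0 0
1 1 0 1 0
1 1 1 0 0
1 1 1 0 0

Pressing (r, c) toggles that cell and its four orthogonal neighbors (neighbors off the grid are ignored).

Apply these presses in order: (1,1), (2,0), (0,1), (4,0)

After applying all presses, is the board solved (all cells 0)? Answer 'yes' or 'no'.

Answer: no

Derivation:
After press 1 at (1,1):
1 1 1 1 0
0 1 0 0 0
1 0 0 1 0
1 1 1 0 0
1 1 1 0 0

After press 2 at (2,0):
1 1 1 1 0
1 1 0 0 0
0 1 0 1 0
0 1 1 0 0
1 1 1 0 0

After press 3 at (0,1):
0 0 0 1 0
1 0 0 0 0
0 1 0 1 0
0 1 1 0 0
1 1 1 0 0

After press 4 at (4,0):
0 0 0 1 0
1 0 0 0 0
0 1 0 1 0
1 1 1 0 0
0 0 1 0 0

Lights still on: 8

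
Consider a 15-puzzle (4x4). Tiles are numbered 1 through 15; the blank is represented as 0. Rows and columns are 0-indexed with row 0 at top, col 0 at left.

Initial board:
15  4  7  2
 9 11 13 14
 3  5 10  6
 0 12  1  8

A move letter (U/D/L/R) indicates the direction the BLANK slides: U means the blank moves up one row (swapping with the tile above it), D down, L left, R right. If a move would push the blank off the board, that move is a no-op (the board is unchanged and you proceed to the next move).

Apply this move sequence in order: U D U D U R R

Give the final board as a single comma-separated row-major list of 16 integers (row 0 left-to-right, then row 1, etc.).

After move 1 (U):
15  4  7  2
 9 11 13 14
 0  5 10  6
 3 12  1  8

After move 2 (D):
15  4  7  2
 9 11 13 14
 3  5 10  6
 0 12  1  8

After move 3 (U):
15  4  7  2
 9 11 13 14
 0  5 10  6
 3 12  1  8

After move 4 (D):
15  4  7  2
 9 11 13 14
 3  5 10  6
 0 12  1  8

After move 5 (U):
15  4  7  2
 9 11 13 14
 0  5 10  6
 3 12  1  8

After move 6 (R):
15  4  7  2
 9 11 13 14
 5  0 10  6
 3 12  1  8

After move 7 (R):
15  4  7  2
 9 11 13 14
 5 10  0  6
 3 12  1  8

Answer: 15, 4, 7, 2, 9, 11, 13, 14, 5, 10, 0, 6, 3, 12, 1, 8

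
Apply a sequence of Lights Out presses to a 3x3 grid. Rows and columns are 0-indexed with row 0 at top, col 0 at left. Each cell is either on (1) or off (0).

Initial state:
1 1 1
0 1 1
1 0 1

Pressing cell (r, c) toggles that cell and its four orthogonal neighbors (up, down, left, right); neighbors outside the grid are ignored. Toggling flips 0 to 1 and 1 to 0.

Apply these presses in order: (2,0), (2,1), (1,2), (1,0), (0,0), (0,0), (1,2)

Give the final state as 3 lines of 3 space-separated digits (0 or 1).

Answer: 0 1 1
0 1 1
0 0 0

Derivation:
After press 1 at (2,0):
1 1 1
1 1 1
0 1 1

After press 2 at (2,1):
1 1 1
1 0 1
1 0 0

After press 3 at (1,2):
1 1 0
1 1 0
1 0 1

After press 4 at (1,0):
0 1 0
0 0 0
0 0 1

After press 5 at (0,0):
1 0 0
1 0 0
0 0 1

After press 6 at (0,0):
0 1 0
0 0 0
0 0 1

After press 7 at (1,2):
0 1 1
0 1 1
0 0 0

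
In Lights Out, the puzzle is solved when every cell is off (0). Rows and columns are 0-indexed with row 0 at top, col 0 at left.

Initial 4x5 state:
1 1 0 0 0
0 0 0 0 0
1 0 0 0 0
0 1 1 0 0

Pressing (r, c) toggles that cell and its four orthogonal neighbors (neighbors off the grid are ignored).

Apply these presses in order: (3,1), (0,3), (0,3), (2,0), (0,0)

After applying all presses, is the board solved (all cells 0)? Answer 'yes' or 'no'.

Answer: yes

Derivation:
After press 1 at (3,1):
1 1 0 0 0
0 0 0 0 0
1 1 0 0 0
1 0 0 0 0

After press 2 at (0,3):
1 1 1 1 1
0 0 0 1 0
1 1 0 0 0
1 0 0 0 0

After press 3 at (0,3):
1 1 0 0 0
0 0 0 0 0
1 1 0 0 0
1 0 0 0 0

After press 4 at (2,0):
1 1 0 0 0
1 0 0 0 0
0 0 0 0 0
0 0 0 0 0

After press 5 at (0,0):
0 0 0 0 0
0 0 0 0 0
0 0 0 0 0
0 0 0 0 0

Lights still on: 0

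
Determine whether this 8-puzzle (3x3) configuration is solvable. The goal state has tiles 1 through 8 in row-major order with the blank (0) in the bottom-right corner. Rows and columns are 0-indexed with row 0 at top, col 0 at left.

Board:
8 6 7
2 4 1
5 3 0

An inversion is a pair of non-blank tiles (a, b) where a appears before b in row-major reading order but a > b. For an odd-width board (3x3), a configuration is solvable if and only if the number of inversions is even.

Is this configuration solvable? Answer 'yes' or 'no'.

Inversions (pairs i<j in row-major order where tile[i] > tile[j] > 0): 21
21 is odd, so the puzzle is not solvable.

Answer: no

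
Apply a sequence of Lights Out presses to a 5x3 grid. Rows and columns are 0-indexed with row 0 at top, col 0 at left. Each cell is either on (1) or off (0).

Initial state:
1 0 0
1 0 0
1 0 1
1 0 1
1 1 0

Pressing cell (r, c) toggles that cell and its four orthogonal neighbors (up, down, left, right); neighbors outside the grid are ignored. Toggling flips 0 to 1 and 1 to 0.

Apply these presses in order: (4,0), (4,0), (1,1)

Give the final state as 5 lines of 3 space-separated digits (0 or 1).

After press 1 at (4,0):
1 0 0
1 0 0
1 0 1
0 0 1
0 0 0

After press 2 at (4,0):
1 0 0
1 0 0
1 0 1
1 0 1
1 1 0

After press 3 at (1,1):
1 1 0
0 1 1
1 1 1
1 0 1
1 1 0

Answer: 1 1 0
0 1 1
1 1 1
1 0 1
1 1 0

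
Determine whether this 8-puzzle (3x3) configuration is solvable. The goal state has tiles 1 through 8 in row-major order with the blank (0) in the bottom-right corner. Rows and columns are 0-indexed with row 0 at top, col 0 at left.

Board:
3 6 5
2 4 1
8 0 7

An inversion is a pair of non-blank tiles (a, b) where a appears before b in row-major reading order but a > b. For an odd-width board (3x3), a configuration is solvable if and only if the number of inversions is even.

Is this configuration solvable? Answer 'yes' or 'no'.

Answer: yes

Derivation:
Inversions (pairs i<j in row-major order where tile[i] > tile[j] > 0): 12
12 is even, so the puzzle is solvable.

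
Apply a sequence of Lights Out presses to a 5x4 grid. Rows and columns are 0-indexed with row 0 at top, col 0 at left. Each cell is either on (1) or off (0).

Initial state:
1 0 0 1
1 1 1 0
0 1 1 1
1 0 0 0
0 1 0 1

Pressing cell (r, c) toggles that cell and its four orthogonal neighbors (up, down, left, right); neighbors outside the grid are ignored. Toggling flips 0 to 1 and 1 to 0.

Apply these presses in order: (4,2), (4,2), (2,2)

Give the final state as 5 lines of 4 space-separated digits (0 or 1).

Answer: 1 0 0 1
1 1 0 0
0 0 0 0
1 0 1 0
0 1 0 1

Derivation:
After press 1 at (4,2):
1 0 0 1
1 1 1 0
0 1 1 1
1 0 1 0
0 0 1 0

After press 2 at (4,2):
1 0 0 1
1 1 1 0
0 1 1 1
1 0 0 0
0 1 0 1

After press 3 at (2,2):
1 0 0 1
1 1 0 0
0 0 0 0
1 0 1 0
0 1 0 1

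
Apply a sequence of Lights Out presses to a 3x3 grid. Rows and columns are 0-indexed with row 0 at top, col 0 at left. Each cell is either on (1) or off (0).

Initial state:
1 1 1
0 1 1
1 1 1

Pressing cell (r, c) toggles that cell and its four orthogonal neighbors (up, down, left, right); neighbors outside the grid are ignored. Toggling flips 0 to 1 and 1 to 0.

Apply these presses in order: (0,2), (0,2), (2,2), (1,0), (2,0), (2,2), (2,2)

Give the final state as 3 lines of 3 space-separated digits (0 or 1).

After press 1 at (0,2):
1 0 0
0 1 0
1 1 1

After press 2 at (0,2):
1 1 1
0 1 1
1 1 1

After press 3 at (2,2):
1 1 1
0 1 0
1 0 0

After press 4 at (1,0):
0 1 1
1 0 0
0 0 0

After press 5 at (2,0):
0 1 1
0 0 0
1 1 0

After press 6 at (2,2):
0 1 1
0 0 1
1 0 1

After press 7 at (2,2):
0 1 1
0 0 0
1 1 0

Answer: 0 1 1
0 0 0
1 1 0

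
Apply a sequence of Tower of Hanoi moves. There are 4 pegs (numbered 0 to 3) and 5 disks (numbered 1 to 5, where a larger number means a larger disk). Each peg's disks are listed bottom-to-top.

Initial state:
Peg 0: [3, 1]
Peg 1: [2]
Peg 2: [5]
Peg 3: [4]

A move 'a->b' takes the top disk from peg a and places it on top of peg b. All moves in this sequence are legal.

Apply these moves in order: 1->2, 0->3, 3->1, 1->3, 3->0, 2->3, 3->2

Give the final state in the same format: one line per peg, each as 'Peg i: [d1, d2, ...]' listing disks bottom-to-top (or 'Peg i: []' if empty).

After move 1 (1->2):
Peg 0: [3, 1]
Peg 1: []
Peg 2: [5, 2]
Peg 3: [4]

After move 2 (0->3):
Peg 0: [3]
Peg 1: []
Peg 2: [5, 2]
Peg 3: [4, 1]

After move 3 (3->1):
Peg 0: [3]
Peg 1: [1]
Peg 2: [5, 2]
Peg 3: [4]

After move 4 (1->3):
Peg 0: [3]
Peg 1: []
Peg 2: [5, 2]
Peg 3: [4, 1]

After move 5 (3->0):
Peg 0: [3, 1]
Peg 1: []
Peg 2: [5, 2]
Peg 3: [4]

After move 6 (2->3):
Peg 0: [3, 1]
Peg 1: []
Peg 2: [5]
Peg 3: [4, 2]

After move 7 (3->2):
Peg 0: [3, 1]
Peg 1: []
Peg 2: [5, 2]
Peg 3: [4]

Answer: Peg 0: [3, 1]
Peg 1: []
Peg 2: [5, 2]
Peg 3: [4]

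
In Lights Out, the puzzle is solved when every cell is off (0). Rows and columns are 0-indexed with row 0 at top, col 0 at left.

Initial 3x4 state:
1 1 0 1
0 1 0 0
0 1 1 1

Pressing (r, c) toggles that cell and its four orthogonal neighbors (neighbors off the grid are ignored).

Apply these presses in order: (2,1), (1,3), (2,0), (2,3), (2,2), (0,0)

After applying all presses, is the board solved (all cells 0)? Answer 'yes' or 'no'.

Answer: yes

Derivation:
After press 1 at (2,1):
1 1 0 1
0 0 0 0
1 0 0 1

After press 2 at (1,3):
1 1 0 0
0 0 1 1
1 0 0 0

After press 3 at (2,0):
1 1 0 0
1 0 1 1
0 1 0 0

After press 4 at (2,3):
1 1 0 0
1 0 1 0
0 1 1 1

After press 5 at (2,2):
1 1 0 0
1 0 0 0
0 0 0 0

After press 6 at (0,0):
0 0 0 0
0 0 0 0
0 0 0 0

Lights still on: 0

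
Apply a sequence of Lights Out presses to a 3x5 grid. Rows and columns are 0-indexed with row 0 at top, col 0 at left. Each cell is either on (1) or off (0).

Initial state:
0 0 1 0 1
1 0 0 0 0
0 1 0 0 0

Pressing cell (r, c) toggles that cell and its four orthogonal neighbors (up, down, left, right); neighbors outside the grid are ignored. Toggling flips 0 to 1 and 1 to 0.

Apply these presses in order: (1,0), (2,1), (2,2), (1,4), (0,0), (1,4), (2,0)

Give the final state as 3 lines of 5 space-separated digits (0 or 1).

After press 1 at (1,0):
1 0 1 0 1
0 1 0 0 0
1 1 0 0 0

After press 2 at (2,1):
1 0 1 0 1
0 0 0 0 0
0 0 1 0 0

After press 3 at (2,2):
1 0 1 0 1
0 0 1 0 0
0 1 0 1 0

After press 4 at (1,4):
1 0 1 0 0
0 0 1 1 1
0 1 0 1 1

After press 5 at (0,0):
0 1 1 0 0
1 0 1 1 1
0 1 0 1 1

After press 6 at (1,4):
0 1 1 0 1
1 0 1 0 0
0 1 0 1 0

After press 7 at (2,0):
0 1 1 0 1
0 0 1 0 0
1 0 0 1 0

Answer: 0 1 1 0 1
0 0 1 0 0
1 0 0 1 0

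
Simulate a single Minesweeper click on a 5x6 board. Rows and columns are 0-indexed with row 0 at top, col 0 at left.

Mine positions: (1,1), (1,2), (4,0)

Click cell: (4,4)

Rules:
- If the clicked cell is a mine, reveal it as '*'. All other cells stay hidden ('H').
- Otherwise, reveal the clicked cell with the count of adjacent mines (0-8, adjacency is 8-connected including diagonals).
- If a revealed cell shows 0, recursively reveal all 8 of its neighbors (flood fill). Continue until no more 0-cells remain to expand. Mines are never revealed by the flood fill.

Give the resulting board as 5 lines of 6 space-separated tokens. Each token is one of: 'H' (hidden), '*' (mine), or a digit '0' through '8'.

H H H 1 0 0
H H H 1 0 0
H 2 2 1 0 0
H 1 0 0 0 0
H 1 0 0 0 0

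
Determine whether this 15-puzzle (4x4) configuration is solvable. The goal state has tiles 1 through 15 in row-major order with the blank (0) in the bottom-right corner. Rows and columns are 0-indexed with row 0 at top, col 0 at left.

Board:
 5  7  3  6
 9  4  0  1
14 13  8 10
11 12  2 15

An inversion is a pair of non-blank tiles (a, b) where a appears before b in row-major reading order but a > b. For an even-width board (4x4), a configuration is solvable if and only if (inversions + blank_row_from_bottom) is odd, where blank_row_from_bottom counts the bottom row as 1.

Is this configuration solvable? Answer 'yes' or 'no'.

Answer: no

Derivation:
Inversions: 35
Blank is in row 1 (0-indexed from top), which is row 3 counting from the bottom (bottom = 1).
35 + 3 = 38, which is even, so the puzzle is not solvable.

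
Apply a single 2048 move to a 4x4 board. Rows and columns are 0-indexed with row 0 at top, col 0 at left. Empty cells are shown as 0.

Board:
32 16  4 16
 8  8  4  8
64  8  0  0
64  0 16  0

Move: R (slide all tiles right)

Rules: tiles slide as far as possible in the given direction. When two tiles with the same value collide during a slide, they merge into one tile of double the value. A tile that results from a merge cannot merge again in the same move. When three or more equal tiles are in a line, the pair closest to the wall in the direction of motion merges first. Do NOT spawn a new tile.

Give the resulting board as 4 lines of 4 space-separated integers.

Slide right:
row 0: [32, 16, 4, 16] -> [32, 16, 4, 16]
row 1: [8, 8, 4, 8] -> [0, 16, 4, 8]
row 2: [64, 8, 0, 0] -> [0, 0, 64, 8]
row 3: [64, 0, 16, 0] -> [0, 0, 64, 16]

Answer: 32 16  4 16
 0 16  4  8
 0  0 64  8
 0  0 64 16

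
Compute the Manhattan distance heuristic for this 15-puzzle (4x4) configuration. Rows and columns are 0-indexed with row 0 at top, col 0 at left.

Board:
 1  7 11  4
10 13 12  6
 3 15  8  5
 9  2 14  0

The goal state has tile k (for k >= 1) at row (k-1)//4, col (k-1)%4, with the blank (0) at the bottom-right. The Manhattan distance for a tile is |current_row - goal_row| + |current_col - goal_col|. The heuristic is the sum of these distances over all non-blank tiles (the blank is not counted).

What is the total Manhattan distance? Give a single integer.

Tile 1: (0,0)->(0,0) = 0
Tile 7: (0,1)->(1,2) = 2
Tile 11: (0,2)->(2,2) = 2
Tile 4: (0,3)->(0,3) = 0
Tile 10: (1,0)->(2,1) = 2
Tile 13: (1,1)->(3,0) = 3
Tile 12: (1,2)->(2,3) = 2
Tile 6: (1,3)->(1,1) = 2
Tile 3: (2,0)->(0,2) = 4
Tile 15: (2,1)->(3,2) = 2
Tile 8: (2,2)->(1,3) = 2
Tile 5: (2,3)->(1,0) = 4
Tile 9: (3,0)->(2,0) = 1
Tile 2: (3,1)->(0,1) = 3
Tile 14: (3,2)->(3,1) = 1
Sum: 0 + 2 + 2 + 0 + 2 + 3 + 2 + 2 + 4 + 2 + 2 + 4 + 1 + 3 + 1 = 30

Answer: 30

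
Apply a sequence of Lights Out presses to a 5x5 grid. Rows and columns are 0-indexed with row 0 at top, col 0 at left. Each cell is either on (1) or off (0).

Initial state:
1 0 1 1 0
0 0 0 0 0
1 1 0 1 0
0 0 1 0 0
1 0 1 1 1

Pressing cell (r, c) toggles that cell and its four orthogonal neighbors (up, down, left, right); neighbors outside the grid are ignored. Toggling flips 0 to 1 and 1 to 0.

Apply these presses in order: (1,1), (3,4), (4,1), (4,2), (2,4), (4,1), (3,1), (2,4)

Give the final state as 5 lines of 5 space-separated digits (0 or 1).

After press 1 at (1,1):
1 1 1 1 0
1 1 1 0 0
1 0 0 1 0
0 0 1 0 0
1 0 1 1 1

After press 2 at (3,4):
1 1 1 1 0
1 1 1 0 0
1 0 0 1 1
0 0 1 1 1
1 0 1 1 0

After press 3 at (4,1):
1 1 1 1 0
1 1 1 0 0
1 0 0 1 1
0 1 1 1 1
0 1 0 1 0

After press 4 at (4,2):
1 1 1 1 0
1 1 1 0 0
1 0 0 1 1
0 1 0 1 1
0 0 1 0 0

After press 5 at (2,4):
1 1 1 1 0
1 1 1 0 1
1 0 0 0 0
0 1 0 1 0
0 0 1 0 0

After press 6 at (4,1):
1 1 1 1 0
1 1 1 0 1
1 0 0 0 0
0 0 0 1 0
1 1 0 0 0

After press 7 at (3,1):
1 1 1 1 0
1 1 1 0 1
1 1 0 0 0
1 1 1 1 0
1 0 0 0 0

After press 8 at (2,4):
1 1 1 1 0
1 1 1 0 0
1 1 0 1 1
1 1 1 1 1
1 0 0 0 0

Answer: 1 1 1 1 0
1 1 1 0 0
1 1 0 1 1
1 1 1 1 1
1 0 0 0 0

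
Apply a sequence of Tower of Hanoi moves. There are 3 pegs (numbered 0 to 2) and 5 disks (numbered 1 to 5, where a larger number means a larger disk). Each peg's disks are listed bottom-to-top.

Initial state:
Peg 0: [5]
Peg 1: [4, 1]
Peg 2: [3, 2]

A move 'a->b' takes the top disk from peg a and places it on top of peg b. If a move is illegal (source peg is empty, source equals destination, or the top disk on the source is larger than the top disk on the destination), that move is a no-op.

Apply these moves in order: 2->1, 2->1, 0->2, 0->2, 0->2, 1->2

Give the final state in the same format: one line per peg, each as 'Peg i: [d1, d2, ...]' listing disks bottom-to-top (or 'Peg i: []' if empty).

After move 1 (2->1):
Peg 0: [5]
Peg 1: [4, 1]
Peg 2: [3, 2]

After move 2 (2->1):
Peg 0: [5]
Peg 1: [4, 1]
Peg 2: [3, 2]

After move 3 (0->2):
Peg 0: [5]
Peg 1: [4, 1]
Peg 2: [3, 2]

After move 4 (0->2):
Peg 0: [5]
Peg 1: [4, 1]
Peg 2: [3, 2]

After move 5 (0->2):
Peg 0: [5]
Peg 1: [4, 1]
Peg 2: [3, 2]

After move 6 (1->2):
Peg 0: [5]
Peg 1: [4]
Peg 2: [3, 2, 1]

Answer: Peg 0: [5]
Peg 1: [4]
Peg 2: [3, 2, 1]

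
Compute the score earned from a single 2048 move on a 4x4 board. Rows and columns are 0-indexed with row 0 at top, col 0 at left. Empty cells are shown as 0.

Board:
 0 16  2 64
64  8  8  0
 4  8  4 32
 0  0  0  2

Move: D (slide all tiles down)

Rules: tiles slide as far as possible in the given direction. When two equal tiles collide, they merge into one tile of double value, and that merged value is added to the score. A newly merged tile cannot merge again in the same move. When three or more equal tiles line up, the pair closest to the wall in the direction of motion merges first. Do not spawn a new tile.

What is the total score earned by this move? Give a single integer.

Slide down:
col 0: [0, 64, 4, 0] -> [0, 0, 64, 4]  score +0 (running 0)
col 1: [16, 8, 8, 0] -> [0, 0, 16, 16]  score +16 (running 16)
col 2: [2, 8, 4, 0] -> [0, 2, 8, 4]  score +0 (running 16)
col 3: [64, 0, 32, 2] -> [0, 64, 32, 2]  score +0 (running 16)
Board after move:
 0  0  0  0
 0  0  2 64
64 16  8 32
 4 16  4  2

Answer: 16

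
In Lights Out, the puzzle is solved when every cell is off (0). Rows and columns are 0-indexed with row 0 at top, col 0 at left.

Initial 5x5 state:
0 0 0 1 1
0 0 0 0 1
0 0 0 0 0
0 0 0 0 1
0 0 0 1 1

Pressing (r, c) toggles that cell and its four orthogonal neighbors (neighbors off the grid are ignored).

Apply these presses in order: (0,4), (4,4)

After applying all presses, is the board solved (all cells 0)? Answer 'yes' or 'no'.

After press 1 at (0,4):
0 0 0 0 0
0 0 0 0 0
0 0 0 0 0
0 0 0 0 1
0 0 0 1 1

After press 2 at (4,4):
0 0 0 0 0
0 0 0 0 0
0 0 0 0 0
0 0 0 0 0
0 0 0 0 0

Lights still on: 0

Answer: yes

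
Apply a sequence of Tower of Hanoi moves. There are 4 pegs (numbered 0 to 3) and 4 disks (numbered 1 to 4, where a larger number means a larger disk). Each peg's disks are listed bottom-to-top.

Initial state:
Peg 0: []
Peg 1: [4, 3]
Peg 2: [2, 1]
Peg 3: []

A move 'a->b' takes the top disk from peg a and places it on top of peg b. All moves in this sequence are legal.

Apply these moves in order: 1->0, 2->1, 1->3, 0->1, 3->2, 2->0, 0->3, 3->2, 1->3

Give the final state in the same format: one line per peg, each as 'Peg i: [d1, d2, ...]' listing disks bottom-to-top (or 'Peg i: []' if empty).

After move 1 (1->0):
Peg 0: [3]
Peg 1: [4]
Peg 2: [2, 1]
Peg 3: []

After move 2 (2->1):
Peg 0: [3]
Peg 1: [4, 1]
Peg 2: [2]
Peg 3: []

After move 3 (1->3):
Peg 0: [3]
Peg 1: [4]
Peg 2: [2]
Peg 3: [1]

After move 4 (0->1):
Peg 0: []
Peg 1: [4, 3]
Peg 2: [2]
Peg 3: [1]

After move 5 (3->2):
Peg 0: []
Peg 1: [4, 3]
Peg 2: [2, 1]
Peg 3: []

After move 6 (2->0):
Peg 0: [1]
Peg 1: [4, 3]
Peg 2: [2]
Peg 3: []

After move 7 (0->3):
Peg 0: []
Peg 1: [4, 3]
Peg 2: [2]
Peg 3: [1]

After move 8 (3->2):
Peg 0: []
Peg 1: [4, 3]
Peg 2: [2, 1]
Peg 3: []

After move 9 (1->3):
Peg 0: []
Peg 1: [4]
Peg 2: [2, 1]
Peg 3: [3]

Answer: Peg 0: []
Peg 1: [4]
Peg 2: [2, 1]
Peg 3: [3]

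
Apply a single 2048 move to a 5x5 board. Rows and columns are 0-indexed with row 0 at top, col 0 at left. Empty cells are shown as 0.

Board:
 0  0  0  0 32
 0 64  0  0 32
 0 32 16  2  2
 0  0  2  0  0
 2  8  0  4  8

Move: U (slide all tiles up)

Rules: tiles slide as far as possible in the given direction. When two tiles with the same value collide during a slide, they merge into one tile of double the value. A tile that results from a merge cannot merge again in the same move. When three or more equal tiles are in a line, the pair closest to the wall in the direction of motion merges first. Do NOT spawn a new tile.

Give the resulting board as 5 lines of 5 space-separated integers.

Answer:  2 64 16  2 64
 0 32  2  4  2
 0  8  0  0  8
 0  0  0  0  0
 0  0  0  0  0

Derivation:
Slide up:
col 0: [0, 0, 0, 0, 2] -> [2, 0, 0, 0, 0]
col 1: [0, 64, 32, 0, 8] -> [64, 32, 8, 0, 0]
col 2: [0, 0, 16, 2, 0] -> [16, 2, 0, 0, 0]
col 3: [0, 0, 2, 0, 4] -> [2, 4, 0, 0, 0]
col 4: [32, 32, 2, 0, 8] -> [64, 2, 8, 0, 0]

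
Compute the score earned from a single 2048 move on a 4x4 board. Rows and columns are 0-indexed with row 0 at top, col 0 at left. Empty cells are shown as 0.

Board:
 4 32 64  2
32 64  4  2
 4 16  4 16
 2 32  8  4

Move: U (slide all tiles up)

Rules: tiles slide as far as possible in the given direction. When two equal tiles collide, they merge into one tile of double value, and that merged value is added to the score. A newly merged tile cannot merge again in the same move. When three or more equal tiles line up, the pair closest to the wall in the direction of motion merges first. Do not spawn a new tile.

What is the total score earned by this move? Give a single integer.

Answer: 12

Derivation:
Slide up:
col 0: [4, 32, 4, 2] -> [4, 32, 4, 2]  score +0 (running 0)
col 1: [32, 64, 16, 32] -> [32, 64, 16, 32]  score +0 (running 0)
col 2: [64, 4, 4, 8] -> [64, 8, 8, 0]  score +8 (running 8)
col 3: [2, 2, 16, 4] -> [4, 16, 4, 0]  score +4 (running 12)
Board after move:
 4 32 64  4
32 64  8 16
 4 16  8  4
 2 32  0  0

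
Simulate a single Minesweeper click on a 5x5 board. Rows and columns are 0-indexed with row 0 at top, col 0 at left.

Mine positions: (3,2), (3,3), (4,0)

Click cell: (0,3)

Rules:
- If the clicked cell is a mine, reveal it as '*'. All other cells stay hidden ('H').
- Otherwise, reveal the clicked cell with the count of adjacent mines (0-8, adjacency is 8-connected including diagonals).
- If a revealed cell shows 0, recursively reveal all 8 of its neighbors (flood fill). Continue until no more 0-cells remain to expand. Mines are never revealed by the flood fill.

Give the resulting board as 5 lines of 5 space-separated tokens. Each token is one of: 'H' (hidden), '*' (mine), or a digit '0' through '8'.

0 0 0 0 0
0 0 0 0 0
0 1 2 2 1
1 2 H H H
H H H H H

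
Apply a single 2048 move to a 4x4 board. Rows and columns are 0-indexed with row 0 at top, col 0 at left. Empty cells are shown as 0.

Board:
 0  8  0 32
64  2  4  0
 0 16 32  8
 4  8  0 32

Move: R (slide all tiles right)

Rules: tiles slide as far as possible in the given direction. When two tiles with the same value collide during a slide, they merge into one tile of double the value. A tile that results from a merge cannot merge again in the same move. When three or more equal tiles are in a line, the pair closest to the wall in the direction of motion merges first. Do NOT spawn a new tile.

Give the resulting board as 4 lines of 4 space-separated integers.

Slide right:
row 0: [0, 8, 0, 32] -> [0, 0, 8, 32]
row 1: [64, 2, 4, 0] -> [0, 64, 2, 4]
row 2: [0, 16, 32, 8] -> [0, 16, 32, 8]
row 3: [4, 8, 0, 32] -> [0, 4, 8, 32]

Answer:  0  0  8 32
 0 64  2  4
 0 16 32  8
 0  4  8 32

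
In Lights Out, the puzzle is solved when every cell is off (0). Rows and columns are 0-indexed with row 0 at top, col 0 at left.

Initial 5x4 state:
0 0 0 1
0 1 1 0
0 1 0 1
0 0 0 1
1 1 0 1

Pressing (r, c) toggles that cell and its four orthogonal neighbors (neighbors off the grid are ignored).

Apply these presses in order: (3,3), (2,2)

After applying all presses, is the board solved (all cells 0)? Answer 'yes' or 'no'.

After press 1 at (3,3):
0 0 0 1
0 1 1 0
0 1 0 0
0 0 1 0
1 1 0 0

After press 2 at (2,2):
0 0 0 1
0 1 0 0
0 0 1 1
0 0 0 0
1 1 0 0

Lights still on: 6

Answer: no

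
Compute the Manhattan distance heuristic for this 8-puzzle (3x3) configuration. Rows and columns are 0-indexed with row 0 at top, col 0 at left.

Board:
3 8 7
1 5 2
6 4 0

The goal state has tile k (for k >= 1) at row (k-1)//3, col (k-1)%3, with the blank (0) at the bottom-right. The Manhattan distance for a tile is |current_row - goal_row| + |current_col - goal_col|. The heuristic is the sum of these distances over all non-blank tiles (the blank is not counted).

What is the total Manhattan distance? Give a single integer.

Answer: 16

Derivation:
Tile 3: (0,0)->(0,2) = 2
Tile 8: (0,1)->(2,1) = 2
Tile 7: (0,2)->(2,0) = 4
Tile 1: (1,0)->(0,0) = 1
Tile 5: (1,1)->(1,1) = 0
Tile 2: (1,2)->(0,1) = 2
Tile 6: (2,0)->(1,2) = 3
Tile 4: (2,1)->(1,0) = 2
Sum: 2 + 2 + 4 + 1 + 0 + 2 + 3 + 2 = 16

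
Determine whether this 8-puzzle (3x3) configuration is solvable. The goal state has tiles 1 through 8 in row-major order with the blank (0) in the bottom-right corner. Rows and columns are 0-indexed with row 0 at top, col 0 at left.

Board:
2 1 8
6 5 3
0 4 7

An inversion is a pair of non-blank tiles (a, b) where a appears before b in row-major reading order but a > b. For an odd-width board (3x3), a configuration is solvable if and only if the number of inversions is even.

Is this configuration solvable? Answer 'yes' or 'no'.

Answer: no

Derivation:
Inversions (pairs i<j in row-major order where tile[i] > tile[j] > 0): 11
11 is odd, so the puzzle is not solvable.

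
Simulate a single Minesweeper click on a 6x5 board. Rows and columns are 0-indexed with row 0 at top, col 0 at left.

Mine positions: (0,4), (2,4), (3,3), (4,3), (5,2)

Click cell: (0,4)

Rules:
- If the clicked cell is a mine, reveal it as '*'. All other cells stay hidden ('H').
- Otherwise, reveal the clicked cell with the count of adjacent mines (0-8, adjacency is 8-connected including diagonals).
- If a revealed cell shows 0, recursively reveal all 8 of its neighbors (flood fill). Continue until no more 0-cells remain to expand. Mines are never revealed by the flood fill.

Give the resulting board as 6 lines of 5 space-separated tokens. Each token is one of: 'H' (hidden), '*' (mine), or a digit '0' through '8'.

H H H H *
H H H H H
H H H H H
H H H H H
H H H H H
H H H H H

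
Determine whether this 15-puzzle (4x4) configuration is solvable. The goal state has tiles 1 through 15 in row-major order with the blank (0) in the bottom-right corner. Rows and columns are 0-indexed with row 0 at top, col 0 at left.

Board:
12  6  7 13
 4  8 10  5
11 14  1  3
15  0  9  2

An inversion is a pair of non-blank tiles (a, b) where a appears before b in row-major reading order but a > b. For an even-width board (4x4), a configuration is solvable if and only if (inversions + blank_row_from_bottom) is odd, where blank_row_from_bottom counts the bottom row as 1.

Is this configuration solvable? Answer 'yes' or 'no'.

Inversions: 57
Blank is in row 3 (0-indexed from top), which is row 1 counting from the bottom (bottom = 1).
57 + 1 = 58, which is even, so the puzzle is not solvable.

Answer: no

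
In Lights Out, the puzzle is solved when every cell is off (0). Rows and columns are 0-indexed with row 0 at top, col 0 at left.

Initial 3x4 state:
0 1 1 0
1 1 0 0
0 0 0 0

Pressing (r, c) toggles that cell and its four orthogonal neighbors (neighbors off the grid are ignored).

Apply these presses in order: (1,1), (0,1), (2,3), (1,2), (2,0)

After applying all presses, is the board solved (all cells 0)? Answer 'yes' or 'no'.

Answer: no

Derivation:
After press 1 at (1,1):
0 0 1 0
0 0 1 0
0 1 0 0

After press 2 at (0,1):
1 1 0 0
0 1 1 0
0 1 0 0

After press 3 at (2,3):
1 1 0 0
0 1 1 1
0 1 1 1

After press 4 at (1,2):
1 1 1 0
0 0 0 0
0 1 0 1

After press 5 at (2,0):
1 1 1 0
1 0 0 0
1 0 0 1

Lights still on: 6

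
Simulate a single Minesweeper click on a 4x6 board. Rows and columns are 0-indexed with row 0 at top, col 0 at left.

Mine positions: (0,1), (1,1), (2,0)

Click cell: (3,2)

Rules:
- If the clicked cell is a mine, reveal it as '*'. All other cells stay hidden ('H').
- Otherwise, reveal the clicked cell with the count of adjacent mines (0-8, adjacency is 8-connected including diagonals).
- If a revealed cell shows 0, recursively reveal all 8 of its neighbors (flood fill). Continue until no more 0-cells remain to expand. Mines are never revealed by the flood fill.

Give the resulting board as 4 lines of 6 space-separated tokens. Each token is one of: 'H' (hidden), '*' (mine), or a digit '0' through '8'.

H H 2 0 0 0
H H 2 0 0 0
H 2 1 0 0 0
H 1 0 0 0 0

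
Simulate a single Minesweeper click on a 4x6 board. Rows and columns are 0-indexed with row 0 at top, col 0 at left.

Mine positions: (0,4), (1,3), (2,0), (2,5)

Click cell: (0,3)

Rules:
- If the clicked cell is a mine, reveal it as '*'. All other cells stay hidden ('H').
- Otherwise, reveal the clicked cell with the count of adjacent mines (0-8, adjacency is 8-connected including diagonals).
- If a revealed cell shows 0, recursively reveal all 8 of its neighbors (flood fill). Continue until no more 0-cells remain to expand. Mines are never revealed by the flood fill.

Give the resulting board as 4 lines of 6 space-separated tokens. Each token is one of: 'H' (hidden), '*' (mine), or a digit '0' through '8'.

H H H 2 H H
H H H H H H
H H H H H H
H H H H H H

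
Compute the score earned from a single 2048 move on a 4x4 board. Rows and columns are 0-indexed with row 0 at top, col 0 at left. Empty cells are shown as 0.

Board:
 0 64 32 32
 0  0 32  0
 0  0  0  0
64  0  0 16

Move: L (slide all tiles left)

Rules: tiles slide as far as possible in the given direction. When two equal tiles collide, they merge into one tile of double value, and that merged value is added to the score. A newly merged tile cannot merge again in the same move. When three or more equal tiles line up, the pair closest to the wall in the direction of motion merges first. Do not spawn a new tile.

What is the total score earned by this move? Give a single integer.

Slide left:
row 0: [0, 64, 32, 32] -> [64, 64, 0, 0]  score +64 (running 64)
row 1: [0, 0, 32, 0] -> [32, 0, 0, 0]  score +0 (running 64)
row 2: [0, 0, 0, 0] -> [0, 0, 0, 0]  score +0 (running 64)
row 3: [64, 0, 0, 16] -> [64, 16, 0, 0]  score +0 (running 64)
Board after move:
64 64  0  0
32  0  0  0
 0  0  0  0
64 16  0  0

Answer: 64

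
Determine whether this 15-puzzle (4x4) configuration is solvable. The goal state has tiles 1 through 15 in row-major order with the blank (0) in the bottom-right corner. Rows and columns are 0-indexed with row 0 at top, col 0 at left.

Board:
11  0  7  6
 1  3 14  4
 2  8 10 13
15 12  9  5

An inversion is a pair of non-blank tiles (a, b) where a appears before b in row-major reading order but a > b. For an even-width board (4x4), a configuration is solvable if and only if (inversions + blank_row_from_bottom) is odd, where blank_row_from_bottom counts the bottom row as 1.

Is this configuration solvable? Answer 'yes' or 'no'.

Inversions: 43
Blank is in row 0 (0-indexed from top), which is row 4 counting from the bottom (bottom = 1).
43 + 4 = 47, which is odd, so the puzzle is solvable.

Answer: yes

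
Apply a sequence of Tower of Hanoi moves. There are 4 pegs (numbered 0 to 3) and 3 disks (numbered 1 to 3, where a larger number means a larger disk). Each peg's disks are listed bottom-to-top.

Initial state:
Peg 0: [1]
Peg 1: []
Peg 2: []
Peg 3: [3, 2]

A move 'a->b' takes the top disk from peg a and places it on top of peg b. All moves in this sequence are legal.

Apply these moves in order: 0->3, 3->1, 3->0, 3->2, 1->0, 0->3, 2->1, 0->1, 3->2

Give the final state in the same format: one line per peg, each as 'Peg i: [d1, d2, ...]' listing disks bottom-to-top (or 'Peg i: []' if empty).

Answer: Peg 0: []
Peg 1: [3, 2]
Peg 2: [1]
Peg 3: []

Derivation:
After move 1 (0->3):
Peg 0: []
Peg 1: []
Peg 2: []
Peg 3: [3, 2, 1]

After move 2 (3->1):
Peg 0: []
Peg 1: [1]
Peg 2: []
Peg 3: [3, 2]

After move 3 (3->0):
Peg 0: [2]
Peg 1: [1]
Peg 2: []
Peg 3: [3]

After move 4 (3->2):
Peg 0: [2]
Peg 1: [1]
Peg 2: [3]
Peg 3: []

After move 5 (1->0):
Peg 0: [2, 1]
Peg 1: []
Peg 2: [3]
Peg 3: []

After move 6 (0->3):
Peg 0: [2]
Peg 1: []
Peg 2: [3]
Peg 3: [1]

After move 7 (2->1):
Peg 0: [2]
Peg 1: [3]
Peg 2: []
Peg 3: [1]

After move 8 (0->1):
Peg 0: []
Peg 1: [3, 2]
Peg 2: []
Peg 3: [1]

After move 9 (3->2):
Peg 0: []
Peg 1: [3, 2]
Peg 2: [1]
Peg 3: []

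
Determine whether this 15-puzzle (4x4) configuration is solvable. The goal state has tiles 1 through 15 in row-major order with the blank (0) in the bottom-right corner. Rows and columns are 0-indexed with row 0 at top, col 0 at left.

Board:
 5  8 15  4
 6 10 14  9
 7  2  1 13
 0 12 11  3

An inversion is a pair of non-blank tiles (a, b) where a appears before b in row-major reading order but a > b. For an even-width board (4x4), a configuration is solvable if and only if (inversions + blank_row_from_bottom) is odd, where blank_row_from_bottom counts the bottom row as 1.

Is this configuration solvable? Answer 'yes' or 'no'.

Inversions: 55
Blank is in row 3 (0-indexed from top), which is row 1 counting from the bottom (bottom = 1).
55 + 1 = 56, which is even, so the puzzle is not solvable.

Answer: no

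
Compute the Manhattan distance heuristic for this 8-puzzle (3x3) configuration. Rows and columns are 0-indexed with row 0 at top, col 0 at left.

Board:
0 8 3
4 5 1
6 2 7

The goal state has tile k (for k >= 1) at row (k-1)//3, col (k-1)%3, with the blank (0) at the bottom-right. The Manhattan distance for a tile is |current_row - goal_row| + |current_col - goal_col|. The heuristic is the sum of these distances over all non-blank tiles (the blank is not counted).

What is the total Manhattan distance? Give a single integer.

Tile 8: (0,1)->(2,1) = 2
Tile 3: (0,2)->(0,2) = 0
Tile 4: (1,0)->(1,0) = 0
Tile 5: (1,1)->(1,1) = 0
Tile 1: (1,2)->(0,0) = 3
Tile 6: (2,0)->(1,2) = 3
Tile 2: (2,1)->(0,1) = 2
Tile 7: (2,2)->(2,0) = 2
Sum: 2 + 0 + 0 + 0 + 3 + 3 + 2 + 2 = 12

Answer: 12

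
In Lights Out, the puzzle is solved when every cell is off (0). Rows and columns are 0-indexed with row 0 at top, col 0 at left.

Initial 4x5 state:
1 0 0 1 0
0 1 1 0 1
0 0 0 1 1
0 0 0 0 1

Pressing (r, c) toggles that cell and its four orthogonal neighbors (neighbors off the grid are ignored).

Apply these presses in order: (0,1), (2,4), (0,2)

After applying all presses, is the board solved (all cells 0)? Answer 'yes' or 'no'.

Answer: yes

Derivation:
After press 1 at (0,1):
0 1 1 1 0
0 0 1 0 1
0 0 0 1 1
0 0 0 0 1

After press 2 at (2,4):
0 1 1 1 0
0 0 1 0 0
0 0 0 0 0
0 0 0 0 0

After press 3 at (0,2):
0 0 0 0 0
0 0 0 0 0
0 0 0 0 0
0 0 0 0 0

Lights still on: 0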